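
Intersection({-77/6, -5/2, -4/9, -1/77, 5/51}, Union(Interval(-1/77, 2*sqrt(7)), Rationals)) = {-77/6, -5/2, -4/9, -1/77, 5/51}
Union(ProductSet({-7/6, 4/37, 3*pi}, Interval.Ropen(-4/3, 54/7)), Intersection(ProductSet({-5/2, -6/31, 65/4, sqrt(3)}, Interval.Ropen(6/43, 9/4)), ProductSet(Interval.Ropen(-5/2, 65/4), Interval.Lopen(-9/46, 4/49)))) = ProductSet({-7/6, 4/37, 3*pi}, Interval.Ropen(-4/3, 54/7))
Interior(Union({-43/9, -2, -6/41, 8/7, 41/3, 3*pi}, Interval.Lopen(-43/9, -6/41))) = Interval.open(-43/9, -6/41)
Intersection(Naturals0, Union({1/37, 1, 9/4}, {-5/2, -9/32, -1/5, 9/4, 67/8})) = {1}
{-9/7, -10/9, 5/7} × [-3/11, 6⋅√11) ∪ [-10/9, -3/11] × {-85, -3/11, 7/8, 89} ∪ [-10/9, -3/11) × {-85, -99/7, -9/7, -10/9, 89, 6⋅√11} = ([-10/9, -3/11] × {-85, -3/11, 7/8, 89}) ∪ ({-9/7, -10/9, 5/7} × [-3/11, 6⋅√11)) ∪ ([-10/9, -3/11) × {-85, -99/7, -9/7, -10/9, 89, 6⋅√11})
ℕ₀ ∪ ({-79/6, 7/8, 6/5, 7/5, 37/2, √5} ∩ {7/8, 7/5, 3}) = ℕ₀ ∪ {7/8, 7/5}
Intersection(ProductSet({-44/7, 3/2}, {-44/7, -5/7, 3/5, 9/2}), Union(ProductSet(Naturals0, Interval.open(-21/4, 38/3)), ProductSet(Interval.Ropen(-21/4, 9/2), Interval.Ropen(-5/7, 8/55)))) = ProductSet({3/2}, {-5/7})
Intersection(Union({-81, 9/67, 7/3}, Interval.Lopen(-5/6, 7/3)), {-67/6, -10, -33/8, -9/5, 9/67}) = {9/67}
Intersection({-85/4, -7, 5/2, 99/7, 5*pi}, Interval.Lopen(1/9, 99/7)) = {5/2, 99/7}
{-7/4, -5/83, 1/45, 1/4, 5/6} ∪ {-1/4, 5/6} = {-7/4, -1/4, -5/83, 1/45, 1/4, 5/6}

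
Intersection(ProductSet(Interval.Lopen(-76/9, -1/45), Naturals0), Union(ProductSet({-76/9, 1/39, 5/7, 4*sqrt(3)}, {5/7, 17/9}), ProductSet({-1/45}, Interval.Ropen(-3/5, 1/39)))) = ProductSet({-1/45}, Range(0, 1, 1))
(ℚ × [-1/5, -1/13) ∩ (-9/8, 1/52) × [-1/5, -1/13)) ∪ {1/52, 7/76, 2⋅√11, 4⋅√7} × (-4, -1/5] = ((ℚ ∩ (-9/8, 1/52)) × [-1/5, -1/13)) ∪ ({1/52, 7/76, 2⋅√11, 4⋅√7} × (-4, -1/5])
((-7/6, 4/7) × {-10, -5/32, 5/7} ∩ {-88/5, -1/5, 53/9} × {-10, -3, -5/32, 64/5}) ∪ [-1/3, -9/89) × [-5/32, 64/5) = ({-1/5} × {-10, -5/32}) ∪ ([-1/3, -9/89) × [-5/32, 64/5))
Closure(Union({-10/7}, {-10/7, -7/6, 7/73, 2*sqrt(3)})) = {-10/7, -7/6, 7/73, 2*sqrt(3)}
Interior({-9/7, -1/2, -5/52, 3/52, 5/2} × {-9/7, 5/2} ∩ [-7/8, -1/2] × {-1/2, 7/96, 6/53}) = ∅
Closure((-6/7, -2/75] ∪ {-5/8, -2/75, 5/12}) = [-6/7, -2/75] ∪ {5/12}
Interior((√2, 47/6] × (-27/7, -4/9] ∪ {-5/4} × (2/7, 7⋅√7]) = (√2, 47/6) × (-27/7, -4/9)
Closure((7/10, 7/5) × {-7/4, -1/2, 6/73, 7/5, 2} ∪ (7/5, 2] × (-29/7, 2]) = ({7/5, 2} × [-29/7, 2]) ∪ ([7/5, 2] × {-29/7, 2}) ∪ ((7/5, 2] × (-29/7, 2]) ∪ ([7/10, 7/5] × {-7/4, -1/2, 6/73, 7/5, 2})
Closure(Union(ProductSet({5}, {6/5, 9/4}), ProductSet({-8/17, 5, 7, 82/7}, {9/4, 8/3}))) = Union(ProductSet({5}, {6/5, 9/4}), ProductSet({-8/17, 5, 7, 82/7}, {9/4, 8/3}))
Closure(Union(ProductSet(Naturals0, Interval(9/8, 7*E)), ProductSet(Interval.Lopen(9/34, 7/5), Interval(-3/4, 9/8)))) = Union(ProductSet(Interval(9/34, 7/5), Interval(-3/4, 9/8)), ProductSet(Naturals0, Interval(9/8, 7*E)))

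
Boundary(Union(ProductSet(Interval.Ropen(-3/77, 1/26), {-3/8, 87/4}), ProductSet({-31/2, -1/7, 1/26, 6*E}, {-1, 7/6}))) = Union(ProductSet({-31/2, -1/7, 1/26, 6*E}, {-1, 7/6}), ProductSet(Interval(-3/77, 1/26), {-3/8, 87/4}))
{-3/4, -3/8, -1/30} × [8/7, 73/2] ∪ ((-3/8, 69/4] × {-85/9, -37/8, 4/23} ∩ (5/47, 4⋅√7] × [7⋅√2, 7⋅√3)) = {-3/4, -3/8, -1/30} × [8/7, 73/2]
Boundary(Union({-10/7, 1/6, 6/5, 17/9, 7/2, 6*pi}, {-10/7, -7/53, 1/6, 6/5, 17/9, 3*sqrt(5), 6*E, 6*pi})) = {-10/7, -7/53, 1/6, 6/5, 17/9, 7/2, 3*sqrt(5), 6*E, 6*pi}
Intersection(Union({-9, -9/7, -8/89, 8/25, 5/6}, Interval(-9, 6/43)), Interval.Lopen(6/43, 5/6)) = {8/25, 5/6}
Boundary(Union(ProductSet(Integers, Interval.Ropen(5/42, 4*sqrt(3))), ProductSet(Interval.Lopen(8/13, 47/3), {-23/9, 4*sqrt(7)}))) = Union(ProductSet(Integers, Interval(5/42, 4*sqrt(3))), ProductSet(Interval(8/13, 47/3), {-23/9, 4*sqrt(7)}))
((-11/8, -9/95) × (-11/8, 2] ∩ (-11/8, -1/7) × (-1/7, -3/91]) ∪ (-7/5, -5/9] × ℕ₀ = ((-7/5, -5/9] × ℕ₀) ∪ ((-11/8, -1/7) × (-1/7, -3/91])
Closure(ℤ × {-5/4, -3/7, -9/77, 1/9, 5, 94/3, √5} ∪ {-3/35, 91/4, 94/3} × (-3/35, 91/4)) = ({-3/35, 91/4, 94/3} × [-3/35, 91/4]) ∪ (ℤ × {-5/4, -3/7, -9/77, 1/9, 5, 94/3, √5})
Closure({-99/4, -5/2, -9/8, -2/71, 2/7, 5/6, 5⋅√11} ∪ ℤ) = ℤ ∪ {-99/4, -5/2, -9/8, -2/71, 2/7, 5/6, 5⋅√11}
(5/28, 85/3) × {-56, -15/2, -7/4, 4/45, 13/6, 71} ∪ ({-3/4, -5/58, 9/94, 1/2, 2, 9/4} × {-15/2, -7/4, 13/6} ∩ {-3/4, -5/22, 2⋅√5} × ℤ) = (5/28, 85/3) × {-56, -15/2, -7/4, 4/45, 13/6, 71}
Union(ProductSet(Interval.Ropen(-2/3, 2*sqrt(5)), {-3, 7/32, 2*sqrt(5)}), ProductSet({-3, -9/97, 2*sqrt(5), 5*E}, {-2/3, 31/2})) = Union(ProductSet({-3, -9/97, 2*sqrt(5), 5*E}, {-2/3, 31/2}), ProductSet(Interval.Ropen(-2/3, 2*sqrt(5)), {-3, 7/32, 2*sqrt(5)}))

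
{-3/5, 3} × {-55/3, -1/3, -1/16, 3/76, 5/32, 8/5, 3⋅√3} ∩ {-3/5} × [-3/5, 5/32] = {-3/5} × {-1/3, -1/16, 3/76, 5/32}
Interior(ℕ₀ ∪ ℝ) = ℝ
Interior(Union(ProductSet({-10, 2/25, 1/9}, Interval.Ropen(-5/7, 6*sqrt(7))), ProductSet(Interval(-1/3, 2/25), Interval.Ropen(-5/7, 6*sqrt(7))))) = ProductSet(Interval.open(-1/3, 2/25), Interval.open(-5/7, 6*sqrt(7)))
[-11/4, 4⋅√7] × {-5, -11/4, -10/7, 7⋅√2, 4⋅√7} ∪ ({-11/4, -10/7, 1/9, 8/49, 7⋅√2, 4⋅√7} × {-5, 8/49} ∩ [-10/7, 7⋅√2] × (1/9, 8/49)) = [-11/4, 4⋅√7] × {-5, -11/4, -10/7, 7⋅√2, 4⋅√7}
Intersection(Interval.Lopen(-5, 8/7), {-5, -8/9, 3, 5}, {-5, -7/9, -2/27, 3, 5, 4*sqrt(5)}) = EmptySet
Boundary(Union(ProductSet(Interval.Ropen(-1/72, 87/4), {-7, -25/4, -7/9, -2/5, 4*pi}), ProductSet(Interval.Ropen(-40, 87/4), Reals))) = ProductSet({-40, 87/4}, Reals)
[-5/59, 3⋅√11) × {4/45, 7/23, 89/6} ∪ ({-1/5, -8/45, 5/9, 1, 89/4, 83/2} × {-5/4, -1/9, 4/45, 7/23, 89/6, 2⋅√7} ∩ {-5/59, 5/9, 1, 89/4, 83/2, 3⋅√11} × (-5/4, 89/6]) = ([-5/59, 3⋅√11) × {4/45, 7/23, 89/6}) ∪ ({5/9, 1, 89/4, 83/2} × {-1/9, 4/45, 7/23, 89/6, 2⋅√7})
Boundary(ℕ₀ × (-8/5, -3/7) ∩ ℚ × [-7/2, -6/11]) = ℕ₀ × [-8/5, -6/11]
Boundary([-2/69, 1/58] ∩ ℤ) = {0}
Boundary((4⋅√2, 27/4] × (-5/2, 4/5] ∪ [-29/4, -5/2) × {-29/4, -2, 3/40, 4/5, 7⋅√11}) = ({27/4, 4⋅√2} × [-5/2, 4/5]) ∪ ([4⋅√2, 27/4] × {-5/2, 4/5}) ∪ ([-29/4, -5/2] × {-29/4, -2, 3/40, 4/5, 7⋅√11})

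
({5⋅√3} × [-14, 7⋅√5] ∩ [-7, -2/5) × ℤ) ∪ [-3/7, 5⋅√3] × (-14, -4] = [-3/7, 5⋅√3] × (-14, -4]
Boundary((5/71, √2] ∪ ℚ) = (-∞, 5/71] ∪ [√2, ∞)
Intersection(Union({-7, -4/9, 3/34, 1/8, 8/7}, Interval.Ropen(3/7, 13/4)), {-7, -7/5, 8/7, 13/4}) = {-7, 8/7}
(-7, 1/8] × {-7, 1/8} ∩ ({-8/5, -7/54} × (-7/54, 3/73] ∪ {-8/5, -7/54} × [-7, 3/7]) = {-8/5, -7/54} × {-7, 1/8}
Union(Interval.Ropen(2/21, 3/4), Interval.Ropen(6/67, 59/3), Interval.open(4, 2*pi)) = Interval.Ropen(6/67, 59/3)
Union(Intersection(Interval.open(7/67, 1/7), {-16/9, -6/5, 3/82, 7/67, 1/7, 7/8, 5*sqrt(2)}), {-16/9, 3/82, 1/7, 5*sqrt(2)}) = {-16/9, 3/82, 1/7, 5*sqrt(2)}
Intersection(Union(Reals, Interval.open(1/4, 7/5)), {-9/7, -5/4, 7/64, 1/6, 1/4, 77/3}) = {-9/7, -5/4, 7/64, 1/6, 1/4, 77/3}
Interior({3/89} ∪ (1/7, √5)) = (1/7, √5)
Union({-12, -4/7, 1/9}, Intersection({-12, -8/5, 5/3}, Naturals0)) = {-12, -4/7, 1/9}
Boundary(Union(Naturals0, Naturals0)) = Naturals0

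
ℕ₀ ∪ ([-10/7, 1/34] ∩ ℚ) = ℕ₀ ∪ (ℚ ∩ [-10/7, 1/34])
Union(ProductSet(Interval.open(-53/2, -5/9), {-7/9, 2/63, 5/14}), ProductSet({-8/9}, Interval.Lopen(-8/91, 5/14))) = Union(ProductSet({-8/9}, Interval.Lopen(-8/91, 5/14)), ProductSet(Interval.open(-53/2, -5/9), {-7/9, 2/63, 5/14}))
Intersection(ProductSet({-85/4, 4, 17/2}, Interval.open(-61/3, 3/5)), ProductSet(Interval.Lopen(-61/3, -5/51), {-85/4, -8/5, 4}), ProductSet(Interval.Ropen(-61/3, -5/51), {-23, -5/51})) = EmptySet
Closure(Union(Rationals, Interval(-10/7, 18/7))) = Union(Interval(-oo, oo), Rationals)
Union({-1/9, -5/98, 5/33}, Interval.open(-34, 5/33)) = Interval.Lopen(-34, 5/33)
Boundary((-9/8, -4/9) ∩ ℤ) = {-1}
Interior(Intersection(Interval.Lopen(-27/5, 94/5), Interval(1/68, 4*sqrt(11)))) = Interval.open(1/68, 4*sqrt(11))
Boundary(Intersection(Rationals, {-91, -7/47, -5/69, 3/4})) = {-91, -7/47, -5/69, 3/4}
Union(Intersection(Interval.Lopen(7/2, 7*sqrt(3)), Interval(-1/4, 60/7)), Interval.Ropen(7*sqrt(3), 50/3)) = Union(Interval.Lopen(7/2, 60/7), Interval.Ropen(7*sqrt(3), 50/3))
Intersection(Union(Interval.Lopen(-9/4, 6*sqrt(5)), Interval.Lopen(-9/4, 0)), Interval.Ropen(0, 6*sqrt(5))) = Interval.Ropen(0, 6*sqrt(5))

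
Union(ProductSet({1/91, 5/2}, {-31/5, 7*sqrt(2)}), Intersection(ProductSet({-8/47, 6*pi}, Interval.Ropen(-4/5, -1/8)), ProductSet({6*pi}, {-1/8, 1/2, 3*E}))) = ProductSet({1/91, 5/2}, {-31/5, 7*sqrt(2)})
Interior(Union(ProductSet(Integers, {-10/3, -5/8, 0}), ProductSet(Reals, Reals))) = ProductSet(Reals, Reals)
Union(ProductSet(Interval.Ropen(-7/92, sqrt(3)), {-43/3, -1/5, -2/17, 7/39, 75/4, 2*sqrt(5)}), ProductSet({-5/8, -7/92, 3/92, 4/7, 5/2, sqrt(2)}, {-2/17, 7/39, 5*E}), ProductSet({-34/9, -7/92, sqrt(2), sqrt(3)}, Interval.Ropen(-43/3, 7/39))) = Union(ProductSet({-34/9, -7/92, sqrt(2), sqrt(3)}, Interval.Ropen(-43/3, 7/39)), ProductSet({-5/8, -7/92, 3/92, 4/7, 5/2, sqrt(2)}, {-2/17, 7/39, 5*E}), ProductSet(Interval.Ropen(-7/92, sqrt(3)), {-43/3, -1/5, -2/17, 7/39, 75/4, 2*sqrt(5)}))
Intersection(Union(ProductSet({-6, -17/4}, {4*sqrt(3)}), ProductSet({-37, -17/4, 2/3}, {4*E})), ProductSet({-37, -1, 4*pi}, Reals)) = ProductSet({-37}, {4*E})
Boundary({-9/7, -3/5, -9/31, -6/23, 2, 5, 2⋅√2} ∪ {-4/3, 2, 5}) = {-4/3, -9/7, -3/5, -9/31, -6/23, 2, 5, 2⋅√2}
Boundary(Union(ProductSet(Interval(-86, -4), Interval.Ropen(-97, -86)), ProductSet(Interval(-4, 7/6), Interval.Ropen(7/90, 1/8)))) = Union(ProductSet({-86, -4}, Interval(-97, -86)), ProductSet({-4, 7/6}, Interval(7/90, 1/8)), ProductSet(Interval(-86, -4), {-97, -86}), ProductSet(Interval(-4, 7/6), {7/90, 1/8}))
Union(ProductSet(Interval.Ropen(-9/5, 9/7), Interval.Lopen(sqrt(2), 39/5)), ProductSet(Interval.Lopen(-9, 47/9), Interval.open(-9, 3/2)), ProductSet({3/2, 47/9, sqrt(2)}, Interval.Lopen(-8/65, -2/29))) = Union(ProductSet(Interval.Lopen(-9, 47/9), Interval.open(-9, 3/2)), ProductSet(Interval.Ropen(-9/5, 9/7), Interval.Lopen(sqrt(2), 39/5)))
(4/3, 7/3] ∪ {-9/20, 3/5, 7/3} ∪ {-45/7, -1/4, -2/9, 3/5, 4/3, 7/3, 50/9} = {-45/7, -9/20, -1/4, -2/9, 3/5, 50/9} ∪ [4/3, 7/3]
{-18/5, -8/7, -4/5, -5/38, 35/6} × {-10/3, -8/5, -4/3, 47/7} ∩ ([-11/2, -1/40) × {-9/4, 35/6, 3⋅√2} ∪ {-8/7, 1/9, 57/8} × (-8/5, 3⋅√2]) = {-8/7} × {-4/3}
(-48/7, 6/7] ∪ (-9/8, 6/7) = (-48/7, 6/7]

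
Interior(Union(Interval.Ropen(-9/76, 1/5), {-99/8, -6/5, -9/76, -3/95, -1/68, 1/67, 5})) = Interval.open(-9/76, 1/5)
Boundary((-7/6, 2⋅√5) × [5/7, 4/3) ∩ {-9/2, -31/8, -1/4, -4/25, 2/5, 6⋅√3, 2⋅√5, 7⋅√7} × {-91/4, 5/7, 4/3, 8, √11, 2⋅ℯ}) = {-1/4, -4/25, 2/5} × {5/7}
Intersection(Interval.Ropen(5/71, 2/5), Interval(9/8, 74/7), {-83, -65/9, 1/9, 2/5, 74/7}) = EmptySet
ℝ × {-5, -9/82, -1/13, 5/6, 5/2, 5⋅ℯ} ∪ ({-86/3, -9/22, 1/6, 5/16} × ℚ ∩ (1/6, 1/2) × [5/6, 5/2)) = ({5/16} × (ℚ ∩ [5/6, 5/2))) ∪ (ℝ × {-5, -9/82, -1/13, 5/6, 5/2, 5⋅ℯ})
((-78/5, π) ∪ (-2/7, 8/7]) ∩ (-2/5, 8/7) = (-2/5, 8/7)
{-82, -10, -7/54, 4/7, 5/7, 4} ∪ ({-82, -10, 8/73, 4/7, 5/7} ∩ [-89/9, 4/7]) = {-82, -10, -7/54, 8/73, 4/7, 5/7, 4}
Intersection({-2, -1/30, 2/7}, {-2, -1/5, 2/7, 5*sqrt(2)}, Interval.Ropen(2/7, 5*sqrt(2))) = {2/7}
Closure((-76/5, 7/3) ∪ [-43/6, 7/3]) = [-76/5, 7/3]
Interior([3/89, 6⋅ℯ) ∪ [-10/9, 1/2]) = (-10/9, 6⋅ℯ)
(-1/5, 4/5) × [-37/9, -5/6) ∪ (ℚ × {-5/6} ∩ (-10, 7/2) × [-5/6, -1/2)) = ((ℚ ∩ (-10, 7/2)) × {-5/6}) ∪ ((-1/5, 4/5) × [-37/9, -5/6))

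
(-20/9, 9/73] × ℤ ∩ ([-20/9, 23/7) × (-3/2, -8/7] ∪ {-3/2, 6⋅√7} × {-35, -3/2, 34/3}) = {-3/2} × {-35}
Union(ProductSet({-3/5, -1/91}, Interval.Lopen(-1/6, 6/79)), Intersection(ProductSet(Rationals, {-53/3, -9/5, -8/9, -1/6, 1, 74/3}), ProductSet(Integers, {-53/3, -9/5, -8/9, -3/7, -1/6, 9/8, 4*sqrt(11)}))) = Union(ProductSet({-3/5, -1/91}, Interval.Lopen(-1/6, 6/79)), ProductSet(Integers, {-53/3, -9/5, -8/9, -1/6}))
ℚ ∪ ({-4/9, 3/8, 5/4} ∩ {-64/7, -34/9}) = ℚ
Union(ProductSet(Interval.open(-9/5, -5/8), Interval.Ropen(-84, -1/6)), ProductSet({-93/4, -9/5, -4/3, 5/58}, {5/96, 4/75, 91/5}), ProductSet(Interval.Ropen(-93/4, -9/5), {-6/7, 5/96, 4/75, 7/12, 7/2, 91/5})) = Union(ProductSet({-93/4, -9/5, -4/3, 5/58}, {5/96, 4/75, 91/5}), ProductSet(Interval.Ropen(-93/4, -9/5), {-6/7, 5/96, 4/75, 7/12, 7/2, 91/5}), ProductSet(Interval.open(-9/5, -5/8), Interval.Ropen(-84, -1/6)))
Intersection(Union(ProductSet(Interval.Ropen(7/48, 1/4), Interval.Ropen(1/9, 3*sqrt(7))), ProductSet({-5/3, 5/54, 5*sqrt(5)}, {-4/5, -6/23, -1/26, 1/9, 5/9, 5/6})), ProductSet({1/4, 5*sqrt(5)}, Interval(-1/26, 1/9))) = ProductSet({5*sqrt(5)}, {-1/26, 1/9})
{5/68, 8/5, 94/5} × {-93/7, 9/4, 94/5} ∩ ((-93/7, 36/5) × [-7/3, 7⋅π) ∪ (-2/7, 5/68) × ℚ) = {5/68, 8/5} × {9/4, 94/5}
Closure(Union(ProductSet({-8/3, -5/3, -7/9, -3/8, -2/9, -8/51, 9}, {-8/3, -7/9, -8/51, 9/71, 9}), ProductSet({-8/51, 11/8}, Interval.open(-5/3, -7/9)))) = Union(ProductSet({-8/51, 11/8}, Interval(-5/3, -7/9)), ProductSet({-8/3, -5/3, -7/9, -3/8, -2/9, -8/51, 9}, {-8/3, -7/9, -8/51, 9/71, 9}))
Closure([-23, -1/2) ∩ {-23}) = {-23}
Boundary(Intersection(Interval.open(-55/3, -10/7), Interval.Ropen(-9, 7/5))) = {-9, -10/7}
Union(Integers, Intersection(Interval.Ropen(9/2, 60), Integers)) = Integers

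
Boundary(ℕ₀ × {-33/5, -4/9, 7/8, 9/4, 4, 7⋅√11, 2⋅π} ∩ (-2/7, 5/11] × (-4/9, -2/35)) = ∅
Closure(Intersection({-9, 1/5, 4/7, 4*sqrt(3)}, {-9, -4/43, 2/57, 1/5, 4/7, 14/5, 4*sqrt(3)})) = {-9, 1/5, 4/7, 4*sqrt(3)}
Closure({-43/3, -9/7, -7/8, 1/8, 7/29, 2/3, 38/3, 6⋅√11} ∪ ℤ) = ℤ ∪ {-43/3, -9/7, -7/8, 1/8, 7/29, 2/3, 38/3, 6⋅√11}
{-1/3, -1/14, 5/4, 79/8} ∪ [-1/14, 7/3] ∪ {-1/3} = {-1/3, 79/8} ∪ [-1/14, 7/3]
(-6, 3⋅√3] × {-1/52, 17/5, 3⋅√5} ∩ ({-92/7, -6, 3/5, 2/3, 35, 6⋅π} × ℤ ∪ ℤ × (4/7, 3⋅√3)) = {-5, -4, …, 5} × {17/5}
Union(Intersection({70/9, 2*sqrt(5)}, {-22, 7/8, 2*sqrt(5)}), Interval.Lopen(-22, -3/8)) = Union({2*sqrt(5)}, Interval.Lopen(-22, -3/8))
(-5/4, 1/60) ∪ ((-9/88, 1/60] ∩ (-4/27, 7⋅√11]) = (-5/4, 1/60]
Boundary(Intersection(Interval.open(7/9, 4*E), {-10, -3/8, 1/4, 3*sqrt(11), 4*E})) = {3*sqrt(11)}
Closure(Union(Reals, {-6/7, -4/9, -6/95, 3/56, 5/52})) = Reals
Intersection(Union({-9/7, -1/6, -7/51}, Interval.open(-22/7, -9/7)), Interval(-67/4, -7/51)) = Union({-1/6, -7/51}, Interval.Lopen(-22/7, -9/7))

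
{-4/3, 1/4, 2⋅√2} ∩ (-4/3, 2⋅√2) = {1/4}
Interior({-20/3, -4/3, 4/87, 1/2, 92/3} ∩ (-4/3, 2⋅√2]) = ∅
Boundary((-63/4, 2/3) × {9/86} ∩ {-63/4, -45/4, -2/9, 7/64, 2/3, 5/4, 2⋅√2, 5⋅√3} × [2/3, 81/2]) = ∅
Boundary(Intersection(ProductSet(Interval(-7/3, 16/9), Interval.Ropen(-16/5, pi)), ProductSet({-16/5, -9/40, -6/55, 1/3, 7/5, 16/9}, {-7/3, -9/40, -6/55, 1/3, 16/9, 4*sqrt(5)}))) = ProductSet({-9/40, -6/55, 1/3, 7/5, 16/9}, {-7/3, -9/40, -6/55, 1/3, 16/9})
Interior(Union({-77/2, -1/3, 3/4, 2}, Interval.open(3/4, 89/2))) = Interval.open(3/4, 89/2)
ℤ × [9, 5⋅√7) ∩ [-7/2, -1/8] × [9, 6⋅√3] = {-3, -2, -1} × [9, 6⋅√3]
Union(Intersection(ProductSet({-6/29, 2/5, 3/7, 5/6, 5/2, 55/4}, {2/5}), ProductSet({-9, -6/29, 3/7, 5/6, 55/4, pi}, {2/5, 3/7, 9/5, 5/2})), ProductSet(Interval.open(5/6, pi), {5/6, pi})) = Union(ProductSet({-6/29, 3/7, 5/6, 55/4}, {2/5}), ProductSet(Interval.open(5/6, pi), {5/6, pi}))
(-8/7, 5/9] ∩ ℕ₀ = {0}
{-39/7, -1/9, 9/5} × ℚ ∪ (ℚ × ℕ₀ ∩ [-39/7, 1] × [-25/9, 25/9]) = ({-39/7, -1/9, 9/5} × ℚ) ∪ ((ℚ ∩ [-39/7, 1]) × {0, 1, 2})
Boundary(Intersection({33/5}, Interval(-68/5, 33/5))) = {33/5}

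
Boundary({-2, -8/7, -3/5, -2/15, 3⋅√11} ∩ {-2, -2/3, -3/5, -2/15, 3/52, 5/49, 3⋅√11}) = {-2, -3/5, -2/15, 3⋅√11}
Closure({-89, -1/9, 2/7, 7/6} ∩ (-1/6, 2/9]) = {-1/9}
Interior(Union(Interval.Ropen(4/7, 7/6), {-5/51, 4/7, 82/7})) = Interval.open(4/7, 7/6)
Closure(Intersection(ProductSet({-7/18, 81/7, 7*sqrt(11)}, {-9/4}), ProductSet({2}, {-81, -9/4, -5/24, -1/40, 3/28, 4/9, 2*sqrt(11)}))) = EmptySet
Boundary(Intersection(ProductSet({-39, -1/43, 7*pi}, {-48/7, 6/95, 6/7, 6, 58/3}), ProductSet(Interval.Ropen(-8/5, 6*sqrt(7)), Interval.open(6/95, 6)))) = ProductSet({-1/43}, {6/7})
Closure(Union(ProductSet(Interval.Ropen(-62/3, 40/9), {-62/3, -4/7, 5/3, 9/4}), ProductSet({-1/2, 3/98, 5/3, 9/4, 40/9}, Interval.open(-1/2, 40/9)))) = Union(ProductSet({-1/2, 3/98, 5/3, 9/4, 40/9}, Interval(-1/2, 40/9)), ProductSet(Interval(-62/3, 40/9), {-62/3, -4/7, 5/3, 9/4}))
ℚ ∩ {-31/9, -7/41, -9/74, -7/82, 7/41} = {-31/9, -7/41, -9/74, -7/82, 7/41}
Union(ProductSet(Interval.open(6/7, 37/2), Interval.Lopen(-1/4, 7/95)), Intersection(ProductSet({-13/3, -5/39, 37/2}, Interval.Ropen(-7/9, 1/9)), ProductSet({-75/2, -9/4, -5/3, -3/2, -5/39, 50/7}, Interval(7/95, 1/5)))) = Union(ProductSet({-5/39}, Interval.Ropen(7/95, 1/9)), ProductSet(Interval.open(6/7, 37/2), Interval.Lopen(-1/4, 7/95)))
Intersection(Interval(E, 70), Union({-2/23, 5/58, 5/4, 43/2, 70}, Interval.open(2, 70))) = Interval(E, 70)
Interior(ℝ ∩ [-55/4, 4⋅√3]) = (-55/4, 4⋅√3)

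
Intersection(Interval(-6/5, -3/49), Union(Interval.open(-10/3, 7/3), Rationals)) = Union(Intersection(Interval(-6/5, -3/49), Rationals), Interval(-6/5, -3/49))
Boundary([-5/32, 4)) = {-5/32, 4}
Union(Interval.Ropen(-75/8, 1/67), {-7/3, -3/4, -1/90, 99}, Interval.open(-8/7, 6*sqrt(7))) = Union({99}, Interval.Ropen(-75/8, 6*sqrt(7)))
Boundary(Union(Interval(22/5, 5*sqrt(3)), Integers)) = Union(Complement(Integers, Interval.open(22/5, 5*sqrt(3))), {22/5, 5*sqrt(3)})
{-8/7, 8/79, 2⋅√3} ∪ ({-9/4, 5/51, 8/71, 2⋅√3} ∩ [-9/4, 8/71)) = {-9/4, -8/7, 5/51, 8/79, 2⋅√3}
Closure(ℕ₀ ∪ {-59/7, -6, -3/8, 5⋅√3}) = {-59/7, -6, -3/8, 5⋅√3} ∪ ℕ₀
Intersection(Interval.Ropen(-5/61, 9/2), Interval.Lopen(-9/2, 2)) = Interval(-5/61, 2)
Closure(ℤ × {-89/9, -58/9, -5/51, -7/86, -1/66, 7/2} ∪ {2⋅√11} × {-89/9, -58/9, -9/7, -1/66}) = (ℤ × {-89/9, -58/9, -5/51, -7/86, -1/66, 7/2}) ∪ ({2⋅√11} × {-89/9, -58/9, -9/7, -1/66})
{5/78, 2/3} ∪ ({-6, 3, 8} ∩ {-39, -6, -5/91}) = {-6, 5/78, 2/3}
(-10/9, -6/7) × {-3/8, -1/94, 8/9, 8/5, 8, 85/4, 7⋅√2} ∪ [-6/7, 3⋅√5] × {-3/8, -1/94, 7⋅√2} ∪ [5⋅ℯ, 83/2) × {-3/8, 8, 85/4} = ([5⋅ℯ, 83/2) × {-3/8, 8, 85/4}) ∪ ((-10/9, -6/7) × {-3/8, -1/94, 8/9, 8/5, 8, 85/4, 7⋅√2}) ∪ ([-6/7, 3⋅√5] × {-3/8, -1/94, 7⋅√2})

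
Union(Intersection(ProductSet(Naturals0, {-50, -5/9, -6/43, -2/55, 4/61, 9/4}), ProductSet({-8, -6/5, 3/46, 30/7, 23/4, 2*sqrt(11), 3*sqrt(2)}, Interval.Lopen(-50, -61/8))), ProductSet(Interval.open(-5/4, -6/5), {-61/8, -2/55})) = ProductSet(Interval.open(-5/4, -6/5), {-61/8, -2/55})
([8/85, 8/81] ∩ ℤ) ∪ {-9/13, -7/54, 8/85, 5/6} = {-9/13, -7/54, 8/85, 5/6}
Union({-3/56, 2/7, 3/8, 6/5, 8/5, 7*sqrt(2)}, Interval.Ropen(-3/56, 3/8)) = Union({6/5, 8/5, 7*sqrt(2)}, Interval(-3/56, 3/8))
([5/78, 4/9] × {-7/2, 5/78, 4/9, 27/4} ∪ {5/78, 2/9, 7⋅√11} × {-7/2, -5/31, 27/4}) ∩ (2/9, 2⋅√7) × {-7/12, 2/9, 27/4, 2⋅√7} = (2/9, 4/9] × {27/4}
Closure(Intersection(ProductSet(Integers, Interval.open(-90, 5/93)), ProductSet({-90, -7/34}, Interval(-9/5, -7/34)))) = ProductSet({-90}, Interval(-9/5, -7/34))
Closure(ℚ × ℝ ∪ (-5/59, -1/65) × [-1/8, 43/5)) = ((-5/59, -1/65) × [-1/8, 43/5)) ∪ (ℝ × ((-∞, -1/8] ∪ [43/5, ∞))) ∪ ((ℚ ∪ (-∞, -5/59] ∪ [-1/65, ∞)) × ℝ)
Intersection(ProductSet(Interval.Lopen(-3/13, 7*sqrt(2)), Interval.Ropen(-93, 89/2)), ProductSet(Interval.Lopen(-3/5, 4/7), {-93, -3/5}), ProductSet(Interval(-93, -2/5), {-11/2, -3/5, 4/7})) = EmptySet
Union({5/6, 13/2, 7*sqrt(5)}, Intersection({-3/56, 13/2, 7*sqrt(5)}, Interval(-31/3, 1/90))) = {-3/56, 5/6, 13/2, 7*sqrt(5)}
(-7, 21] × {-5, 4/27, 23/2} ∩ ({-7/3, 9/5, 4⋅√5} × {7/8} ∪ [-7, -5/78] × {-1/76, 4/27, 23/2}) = (-7, -5/78] × {4/27, 23/2}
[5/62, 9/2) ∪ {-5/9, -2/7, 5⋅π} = {-5/9, -2/7, 5⋅π} ∪ [5/62, 9/2)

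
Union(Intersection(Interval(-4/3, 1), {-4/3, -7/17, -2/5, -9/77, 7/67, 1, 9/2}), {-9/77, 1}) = {-4/3, -7/17, -2/5, -9/77, 7/67, 1}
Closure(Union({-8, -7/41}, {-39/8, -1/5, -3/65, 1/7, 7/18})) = {-8, -39/8, -1/5, -7/41, -3/65, 1/7, 7/18}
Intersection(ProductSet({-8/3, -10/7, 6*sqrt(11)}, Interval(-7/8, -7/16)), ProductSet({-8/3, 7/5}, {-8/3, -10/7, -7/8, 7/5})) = ProductSet({-8/3}, {-7/8})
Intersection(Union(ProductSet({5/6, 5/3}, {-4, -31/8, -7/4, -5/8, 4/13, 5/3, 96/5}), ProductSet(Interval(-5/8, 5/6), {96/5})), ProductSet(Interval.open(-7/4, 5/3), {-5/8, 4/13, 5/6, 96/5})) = Union(ProductSet({5/6}, {-5/8, 4/13, 96/5}), ProductSet(Interval(-5/8, 5/6), {96/5}))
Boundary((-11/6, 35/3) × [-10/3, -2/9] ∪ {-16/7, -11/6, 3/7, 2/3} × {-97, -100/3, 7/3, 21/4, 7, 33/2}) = ({-11/6, 35/3} × [-10/3, -2/9]) ∪ ([-11/6, 35/3] × {-10/3, -2/9}) ∪ ({-16/7, -11/6, 3/7, 2/3} × {-97, -100/3, 7/3, 21/4, 7, 33/2})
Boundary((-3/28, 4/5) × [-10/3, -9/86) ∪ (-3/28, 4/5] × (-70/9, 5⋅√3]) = ({-3/28, 4/5} × [-70/9, 5⋅√3]) ∪ ([-3/28, 4/5] × {-70/9, 5⋅√3})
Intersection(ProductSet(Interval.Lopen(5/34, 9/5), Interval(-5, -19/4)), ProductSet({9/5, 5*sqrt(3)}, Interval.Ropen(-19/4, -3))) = ProductSet({9/5}, {-19/4})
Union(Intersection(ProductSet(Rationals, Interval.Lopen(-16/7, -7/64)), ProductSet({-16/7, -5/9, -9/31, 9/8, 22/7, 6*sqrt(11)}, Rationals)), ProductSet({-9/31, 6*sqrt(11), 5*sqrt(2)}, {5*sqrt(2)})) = Union(ProductSet({-9/31, 6*sqrt(11), 5*sqrt(2)}, {5*sqrt(2)}), ProductSet({-16/7, -5/9, -9/31, 9/8, 22/7}, Intersection(Interval.Lopen(-16/7, -7/64), Rationals)))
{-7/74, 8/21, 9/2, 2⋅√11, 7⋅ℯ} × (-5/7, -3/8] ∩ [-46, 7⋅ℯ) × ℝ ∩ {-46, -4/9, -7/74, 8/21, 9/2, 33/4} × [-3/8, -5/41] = {-7/74, 8/21, 9/2} × {-3/8}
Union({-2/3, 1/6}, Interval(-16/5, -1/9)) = Union({1/6}, Interval(-16/5, -1/9))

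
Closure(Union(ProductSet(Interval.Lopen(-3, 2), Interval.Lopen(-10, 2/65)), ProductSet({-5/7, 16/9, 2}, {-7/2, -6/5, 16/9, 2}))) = Union(ProductSet({-3, 2}, Interval(-10, 2/65)), ProductSet({-5/7, 16/9, 2}, {-7/2, -6/5, 16/9, 2}), ProductSet(Interval(-3, 2), {-10, 2/65}), ProductSet(Interval.Lopen(-3, 2), Interval.Lopen(-10, 2/65)))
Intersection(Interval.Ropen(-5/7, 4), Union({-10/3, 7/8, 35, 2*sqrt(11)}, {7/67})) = {7/67, 7/8}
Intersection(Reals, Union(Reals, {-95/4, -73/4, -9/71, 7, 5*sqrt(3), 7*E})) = Reals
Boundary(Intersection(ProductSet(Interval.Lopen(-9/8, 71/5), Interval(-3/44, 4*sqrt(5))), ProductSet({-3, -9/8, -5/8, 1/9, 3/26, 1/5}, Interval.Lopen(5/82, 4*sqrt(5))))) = ProductSet({-5/8, 1/9, 3/26, 1/5}, Interval(5/82, 4*sqrt(5)))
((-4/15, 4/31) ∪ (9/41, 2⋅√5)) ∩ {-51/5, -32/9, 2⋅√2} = {2⋅√2}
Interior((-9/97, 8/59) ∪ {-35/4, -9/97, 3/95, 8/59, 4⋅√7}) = (-9/97, 8/59)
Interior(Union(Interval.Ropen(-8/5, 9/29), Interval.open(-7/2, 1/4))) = Interval.open(-7/2, 9/29)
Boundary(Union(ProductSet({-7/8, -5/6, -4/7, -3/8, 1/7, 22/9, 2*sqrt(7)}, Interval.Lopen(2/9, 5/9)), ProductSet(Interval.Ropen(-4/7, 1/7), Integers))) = Union(ProductSet({-7/8, -5/6, -4/7, -3/8, 1/7, 22/9, 2*sqrt(7)}, Interval(2/9, 5/9)), ProductSet(Interval(-4/7, 1/7), Integers))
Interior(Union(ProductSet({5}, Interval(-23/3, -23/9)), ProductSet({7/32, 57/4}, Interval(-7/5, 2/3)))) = EmptySet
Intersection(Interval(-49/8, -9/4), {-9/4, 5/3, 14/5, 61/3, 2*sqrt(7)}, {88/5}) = EmptySet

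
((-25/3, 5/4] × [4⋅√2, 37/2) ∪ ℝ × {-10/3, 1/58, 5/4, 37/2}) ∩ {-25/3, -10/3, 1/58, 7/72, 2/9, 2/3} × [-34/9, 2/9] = {-25/3, -10/3, 1/58, 7/72, 2/9, 2/3} × {-10/3, 1/58}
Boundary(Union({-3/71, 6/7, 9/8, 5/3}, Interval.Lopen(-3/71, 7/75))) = {-3/71, 7/75, 6/7, 9/8, 5/3}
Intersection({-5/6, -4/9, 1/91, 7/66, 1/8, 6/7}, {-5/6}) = {-5/6}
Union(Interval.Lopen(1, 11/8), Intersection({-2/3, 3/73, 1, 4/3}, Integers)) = Interval(1, 11/8)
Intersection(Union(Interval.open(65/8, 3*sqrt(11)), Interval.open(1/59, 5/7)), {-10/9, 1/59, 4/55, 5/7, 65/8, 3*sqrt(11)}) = {4/55}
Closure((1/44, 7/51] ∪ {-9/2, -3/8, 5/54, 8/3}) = {-9/2, -3/8, 8/3} ∪ [1/44, 7/51]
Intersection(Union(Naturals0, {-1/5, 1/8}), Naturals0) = Naturals0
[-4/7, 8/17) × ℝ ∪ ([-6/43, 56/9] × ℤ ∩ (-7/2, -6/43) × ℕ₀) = [-4/7, 8/17) × ℝ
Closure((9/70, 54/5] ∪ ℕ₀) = ℕ₀ ∪ [9/70, 54/5] ∪ (ℕ₀ \ (9/70, 54/5))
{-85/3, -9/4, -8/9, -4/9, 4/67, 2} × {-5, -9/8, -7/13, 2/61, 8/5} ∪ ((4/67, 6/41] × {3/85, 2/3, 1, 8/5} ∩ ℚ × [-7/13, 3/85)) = {-85/3, -9/4, -8/9, -4/9, 4/67, 2} × {-5, -9/8, -7/13, 2/61, 8/5}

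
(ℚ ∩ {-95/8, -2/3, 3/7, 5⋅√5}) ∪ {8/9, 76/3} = {-95/8, -2/3, 3/7, 8/9, 76/3}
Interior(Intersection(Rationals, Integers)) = EmptySet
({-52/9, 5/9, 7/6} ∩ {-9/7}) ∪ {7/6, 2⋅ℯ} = {7/6, 2⋅ℯ}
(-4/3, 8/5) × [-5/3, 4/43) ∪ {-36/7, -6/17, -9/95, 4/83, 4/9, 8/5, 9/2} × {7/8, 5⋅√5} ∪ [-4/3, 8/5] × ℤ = ([-4/3, 8/5] × ℤ) ∪ ((-4/3, 8/5) × [-5/3, 4/43)) ∪ ({-36/7, -6/17, -9/95, 4/83, 4/9, 8/5, 9/2} × {7/8, 5⋅√5})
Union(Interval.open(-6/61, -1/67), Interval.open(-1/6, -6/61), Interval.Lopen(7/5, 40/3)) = Union(Interval.open(-1/6, -6/61), Interval.open(-6/61, -1/67), Interval.Lopen(7/5, 40/3))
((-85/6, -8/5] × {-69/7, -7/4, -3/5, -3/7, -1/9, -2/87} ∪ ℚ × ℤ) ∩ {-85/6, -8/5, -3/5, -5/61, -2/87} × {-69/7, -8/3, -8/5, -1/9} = {-8/5} × {-69/7, -1/9}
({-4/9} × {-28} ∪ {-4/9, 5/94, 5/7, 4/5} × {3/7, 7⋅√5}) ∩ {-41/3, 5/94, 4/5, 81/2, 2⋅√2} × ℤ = ∅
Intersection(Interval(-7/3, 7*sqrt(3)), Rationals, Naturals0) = Range(0, 13, 1)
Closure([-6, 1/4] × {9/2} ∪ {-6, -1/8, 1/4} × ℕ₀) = ({-6, -1/8, 1/4} × ℕ₀) ∪ ([-6, 1/4] × {9/2})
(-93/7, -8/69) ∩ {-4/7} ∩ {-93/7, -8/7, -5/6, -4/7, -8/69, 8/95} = {-4/7}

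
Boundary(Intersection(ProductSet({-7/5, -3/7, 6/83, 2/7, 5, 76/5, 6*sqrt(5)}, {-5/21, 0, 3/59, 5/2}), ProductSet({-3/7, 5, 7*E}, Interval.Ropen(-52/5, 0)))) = ProductSet({-3/7, 5}, {-5/21})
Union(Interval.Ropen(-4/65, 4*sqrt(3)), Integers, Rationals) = Union(Interval.Ropen(-4/65, 4*sqrt(3)), Rationals)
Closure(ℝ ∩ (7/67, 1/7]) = [7/67, 1/7]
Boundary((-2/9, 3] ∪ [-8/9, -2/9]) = {-8/9, 3}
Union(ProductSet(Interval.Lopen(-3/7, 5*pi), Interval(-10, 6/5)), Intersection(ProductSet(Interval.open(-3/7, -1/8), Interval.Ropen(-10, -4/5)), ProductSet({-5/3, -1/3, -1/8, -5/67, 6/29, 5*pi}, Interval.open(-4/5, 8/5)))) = ProductSet(Interval.Lopen(-3/7, 5*pi), Interval(-10, 6/5))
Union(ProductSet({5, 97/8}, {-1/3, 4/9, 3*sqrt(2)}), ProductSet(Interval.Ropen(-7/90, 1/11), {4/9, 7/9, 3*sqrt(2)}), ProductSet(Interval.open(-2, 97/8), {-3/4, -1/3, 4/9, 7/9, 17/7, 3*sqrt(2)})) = Union(ProductSet({5, 97/8}, {-1/3, 4/9, 3*sqrt(2)}), ProductSet(Interval.open(-2, 97/8), {-3/4, -1/3, 4/9, 7/9, 17/7, 3*sqrt(2)}))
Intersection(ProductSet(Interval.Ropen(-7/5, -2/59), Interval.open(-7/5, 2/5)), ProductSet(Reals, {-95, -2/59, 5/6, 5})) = ProductSet(Interval.Ropen(-7/5, -2/59), {-2/59})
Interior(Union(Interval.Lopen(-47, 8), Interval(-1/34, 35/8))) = Interval.open(-47, 8)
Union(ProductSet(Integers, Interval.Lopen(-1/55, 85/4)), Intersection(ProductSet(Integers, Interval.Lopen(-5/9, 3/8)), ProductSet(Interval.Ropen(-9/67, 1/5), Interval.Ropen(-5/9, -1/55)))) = Union(ProductSet(Integers, Interval.Lopen(-1/55, 85/4)), ProductSet(Range(0, 1, 1), Interval.open(-5/9, -1/55)))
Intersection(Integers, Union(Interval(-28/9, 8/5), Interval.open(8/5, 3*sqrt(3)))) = Range(-3, 6, 1)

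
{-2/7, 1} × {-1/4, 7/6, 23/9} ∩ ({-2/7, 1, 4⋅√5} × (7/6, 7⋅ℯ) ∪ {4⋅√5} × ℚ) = {-2/7, 1} × {23/9}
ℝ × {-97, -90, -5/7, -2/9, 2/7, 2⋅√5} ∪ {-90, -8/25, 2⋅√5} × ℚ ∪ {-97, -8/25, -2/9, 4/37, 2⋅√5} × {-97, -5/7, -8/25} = ({-90, -8/25, 2⋅√5} × ℚ) ∪ (ℝ × {-97, -90, -5/7, -2/9, 2/7, 2⋅√5}) ∪ ({-97, -8/25, -2/9, 4/37, 2⋅√5} × {-97, -5/7, -8/25})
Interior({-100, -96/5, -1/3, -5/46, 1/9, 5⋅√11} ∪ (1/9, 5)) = (1/9, 5)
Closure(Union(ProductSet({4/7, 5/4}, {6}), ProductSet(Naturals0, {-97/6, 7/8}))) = Union(ProductSet({4/7, 5/4}, {6}), ProductSet(Naturals0, {-97/6, 7/8}))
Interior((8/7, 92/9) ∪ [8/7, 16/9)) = (8/7, 92/9)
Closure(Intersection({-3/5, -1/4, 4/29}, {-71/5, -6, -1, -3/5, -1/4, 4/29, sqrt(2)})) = {-3/5, -1/4, 4/29}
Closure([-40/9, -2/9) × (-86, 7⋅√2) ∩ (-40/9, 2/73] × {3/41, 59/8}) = [-40/9, -2/9] × {3/41, 59/8}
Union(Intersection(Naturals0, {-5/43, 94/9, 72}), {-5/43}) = {-5/43, 72}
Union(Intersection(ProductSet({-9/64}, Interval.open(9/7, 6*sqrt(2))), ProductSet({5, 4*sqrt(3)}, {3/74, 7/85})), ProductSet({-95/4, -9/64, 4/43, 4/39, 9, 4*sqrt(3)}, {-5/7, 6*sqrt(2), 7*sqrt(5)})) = ProductSet({-95/4, -9/64, 4/43, 4/39, 9, 4*sqrt(3)}, {-5/7, 6*sqrt(2), 7*sqrt(5)})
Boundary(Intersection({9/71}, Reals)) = {9/71}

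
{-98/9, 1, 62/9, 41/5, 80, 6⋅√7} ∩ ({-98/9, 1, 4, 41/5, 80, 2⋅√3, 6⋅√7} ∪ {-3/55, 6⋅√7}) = {-98/9, 1, 41/5, 80, 6⋅√7}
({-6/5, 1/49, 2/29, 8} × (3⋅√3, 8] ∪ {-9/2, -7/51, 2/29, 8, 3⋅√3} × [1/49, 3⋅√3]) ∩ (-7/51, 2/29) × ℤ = {1/49} × {6, 7, 8}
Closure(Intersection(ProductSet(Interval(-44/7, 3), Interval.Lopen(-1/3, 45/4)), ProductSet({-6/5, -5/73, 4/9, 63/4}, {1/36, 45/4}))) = ProductSet({-6/5, -5/73, 4/9}, {1/36, 45/4})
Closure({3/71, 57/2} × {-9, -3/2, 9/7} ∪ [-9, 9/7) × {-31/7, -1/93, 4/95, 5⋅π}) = ({3/71, 57/2} × {-9, -3/2, 9/7}) ∪ ([-9, 9/7] × {-31/7, -1/93, 4/95, 5⋅π})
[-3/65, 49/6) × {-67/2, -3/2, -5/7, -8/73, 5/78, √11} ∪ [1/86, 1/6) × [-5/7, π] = ([1/86, 1/6) × [-5/7, π]) ∪ ([-3/65, 49/6) × {-67/2, -3/2, -5/7, -8/73, 5/78, √11})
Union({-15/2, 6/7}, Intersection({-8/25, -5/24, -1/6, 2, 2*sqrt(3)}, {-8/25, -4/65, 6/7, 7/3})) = {-15/2, -8/25, 6/7}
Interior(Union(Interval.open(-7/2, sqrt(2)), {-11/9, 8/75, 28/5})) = Interval.open(-7/2, sqrt(2))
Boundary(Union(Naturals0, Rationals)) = Reals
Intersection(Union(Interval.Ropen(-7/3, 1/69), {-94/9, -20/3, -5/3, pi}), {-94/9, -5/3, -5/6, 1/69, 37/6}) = {-94/9, -5/3, -5/6}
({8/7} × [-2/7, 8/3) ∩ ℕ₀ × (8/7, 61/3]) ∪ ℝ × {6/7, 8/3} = ℝ × {6/7, 8/3}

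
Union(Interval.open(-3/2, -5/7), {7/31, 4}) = Union({7/31, 4}, Interval.open(-3/2, -5/7))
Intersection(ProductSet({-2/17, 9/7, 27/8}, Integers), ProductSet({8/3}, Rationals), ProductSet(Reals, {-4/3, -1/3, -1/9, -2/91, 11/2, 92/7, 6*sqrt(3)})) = EmptySet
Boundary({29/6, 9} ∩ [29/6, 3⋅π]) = {29/6, 9}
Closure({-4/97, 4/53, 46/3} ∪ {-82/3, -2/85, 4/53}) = {-82/3, -4/97, -2/85, 4/53, 46/3}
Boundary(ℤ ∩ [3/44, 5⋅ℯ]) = {1, 2, …, 13}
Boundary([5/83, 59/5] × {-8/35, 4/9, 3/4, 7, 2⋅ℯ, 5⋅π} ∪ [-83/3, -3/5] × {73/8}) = ([-83/3, -3/5] × {73/8}) ∪ ([5/83, 59/5] × {-8/35, 4/9, 3/4, 7, 2⋅ℯ, 5⋅π})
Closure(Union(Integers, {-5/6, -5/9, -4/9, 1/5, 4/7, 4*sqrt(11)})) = Union({-5/6, -5/9, -4/9, 1/5, 4/7, 4*sqrt(11)}, Integers)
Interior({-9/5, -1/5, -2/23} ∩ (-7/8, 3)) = ∅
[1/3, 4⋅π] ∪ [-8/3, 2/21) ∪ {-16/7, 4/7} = [-8/3, 2/21) ∪ [1/3, 4⋅π]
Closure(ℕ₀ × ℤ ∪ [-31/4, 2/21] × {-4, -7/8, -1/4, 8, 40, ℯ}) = (ℕ₀ × ℤ) ∪ ([-31/4, 2/21] × {-4, -7/8, -1/4, 8, 40, ℯ})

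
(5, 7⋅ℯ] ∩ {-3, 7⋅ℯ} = {7⋅ℯ}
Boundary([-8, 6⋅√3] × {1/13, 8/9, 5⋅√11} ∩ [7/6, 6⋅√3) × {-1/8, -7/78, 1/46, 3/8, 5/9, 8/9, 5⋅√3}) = [7/6, 6⋅√3] × {8/9}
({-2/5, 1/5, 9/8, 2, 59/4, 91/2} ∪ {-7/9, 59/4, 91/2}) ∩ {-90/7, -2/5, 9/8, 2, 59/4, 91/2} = {-2/5, 9/8, 2, 59/4, 91/2}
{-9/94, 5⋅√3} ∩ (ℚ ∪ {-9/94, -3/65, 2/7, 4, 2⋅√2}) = {-9/94}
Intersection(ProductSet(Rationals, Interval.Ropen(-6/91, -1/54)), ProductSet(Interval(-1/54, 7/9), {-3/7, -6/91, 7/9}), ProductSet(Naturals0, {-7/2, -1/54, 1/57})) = EmptySet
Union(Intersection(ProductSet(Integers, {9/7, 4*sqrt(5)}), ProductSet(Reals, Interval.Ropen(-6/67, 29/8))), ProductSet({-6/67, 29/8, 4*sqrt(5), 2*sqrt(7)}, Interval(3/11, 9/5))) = Union(ProductSet({-6/67, 29/8, 4*sqrt(5), 2*sqrt(7)}, Interval(3/11, 9/5)), ProductSet(Integers, {9/7}))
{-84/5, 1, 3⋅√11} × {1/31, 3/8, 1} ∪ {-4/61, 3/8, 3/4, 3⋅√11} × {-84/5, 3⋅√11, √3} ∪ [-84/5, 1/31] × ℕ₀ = ([-84/5, 1/31] × ℕ₀) ∪ ({-84/5, 1, 3⋅√11} × {1/31, 3/8, 1}) ∪ ({-4/61, 3/8, 3/4, 3⋅√11} × {-84/5, 3⋅√11, √3})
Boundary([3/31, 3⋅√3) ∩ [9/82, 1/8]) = {9/82, 1/8}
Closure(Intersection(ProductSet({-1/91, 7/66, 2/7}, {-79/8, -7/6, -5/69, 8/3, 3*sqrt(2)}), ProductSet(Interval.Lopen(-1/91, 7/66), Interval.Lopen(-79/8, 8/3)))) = ProductSet({7/66}, {-7/6, -5/69, 8/3})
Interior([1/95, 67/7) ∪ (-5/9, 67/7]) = (-5/9, 67/7)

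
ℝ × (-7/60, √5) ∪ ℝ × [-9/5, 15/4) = ℝ × [-9/5, 15/4)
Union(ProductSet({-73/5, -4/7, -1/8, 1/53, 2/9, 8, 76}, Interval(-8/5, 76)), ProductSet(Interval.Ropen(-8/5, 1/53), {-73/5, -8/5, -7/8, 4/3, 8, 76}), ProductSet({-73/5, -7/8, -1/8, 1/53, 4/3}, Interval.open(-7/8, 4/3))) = Union(ProductSet({-73/5, -7/8, -1/8, 1/53, 4/3}, Interval.open(-7/8, 4/3)), ProductSet({-73/5, -4/7, -1/8, 1/53, 2/9, 8, 76}, Interval(-8/5, 76)), ProductSet(Interval.Ropen(-8/5, 1/53), {-73/5, -8/5, -7/8, 4/3, 8, 76}))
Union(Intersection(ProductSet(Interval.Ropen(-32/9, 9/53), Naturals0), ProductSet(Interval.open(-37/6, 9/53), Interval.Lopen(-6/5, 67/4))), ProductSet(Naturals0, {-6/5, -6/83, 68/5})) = Union(ProductSet(Interval.Ropen(-32/9, 9/53), Range(0, 17, 1)), ProductSet(Naturals0, {-6/5, -6/83, 68/5}))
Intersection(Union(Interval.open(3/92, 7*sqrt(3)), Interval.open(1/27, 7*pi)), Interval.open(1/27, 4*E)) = Interval.open(1/27, 4*E)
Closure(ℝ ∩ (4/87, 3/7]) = [4/87, 3/7]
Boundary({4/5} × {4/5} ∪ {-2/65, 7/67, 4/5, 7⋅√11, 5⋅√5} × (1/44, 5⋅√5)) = {-2/65, 7/67, 4/5, 7⋅√11, 5⋅√5} × [1/44, 5⋅√5]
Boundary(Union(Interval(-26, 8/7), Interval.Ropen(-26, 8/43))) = {-26, 8/7}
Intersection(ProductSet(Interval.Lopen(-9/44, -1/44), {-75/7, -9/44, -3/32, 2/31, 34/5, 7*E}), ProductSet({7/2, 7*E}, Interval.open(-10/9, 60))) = EmptySet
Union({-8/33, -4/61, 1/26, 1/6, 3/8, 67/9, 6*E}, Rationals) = Union({6*E}, Rationals)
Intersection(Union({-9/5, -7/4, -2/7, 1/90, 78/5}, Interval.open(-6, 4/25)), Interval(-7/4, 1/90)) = Interval(-7/4, 1/90)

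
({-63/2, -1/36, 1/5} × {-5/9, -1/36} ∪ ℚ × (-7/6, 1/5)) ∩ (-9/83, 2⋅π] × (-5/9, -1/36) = (ℚ ∩ (-9/83, 2⋅π]) × (-5/9, -1/36)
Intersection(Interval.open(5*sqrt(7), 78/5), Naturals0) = Range(14, 16, 1)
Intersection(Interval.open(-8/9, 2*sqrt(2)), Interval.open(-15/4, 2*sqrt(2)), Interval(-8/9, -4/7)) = Interval.Lopen(-8/9, -4/7)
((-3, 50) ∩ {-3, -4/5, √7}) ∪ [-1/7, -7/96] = {-4/5, √7} ∪ [-1/7, -7/96]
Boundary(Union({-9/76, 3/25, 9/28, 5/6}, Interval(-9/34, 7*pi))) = {-9/34, 7*pi}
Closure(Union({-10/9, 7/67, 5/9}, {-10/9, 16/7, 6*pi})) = {-10/9, 7/67, 5/9, 16/7, 6*pi}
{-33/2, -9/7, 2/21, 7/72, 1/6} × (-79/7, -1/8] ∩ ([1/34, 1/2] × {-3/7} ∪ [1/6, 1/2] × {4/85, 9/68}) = {2/21, 7/72, 1/6} × {-3/7}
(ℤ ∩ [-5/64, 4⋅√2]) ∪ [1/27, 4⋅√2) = {0, 1, …, 5} ∪ [1/27, 4⋅√2)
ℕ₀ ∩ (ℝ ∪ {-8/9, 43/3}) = ℕ₀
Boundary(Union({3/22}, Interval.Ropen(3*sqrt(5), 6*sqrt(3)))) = {3/22, 6*sqrt(3), 3*sqrt(5)}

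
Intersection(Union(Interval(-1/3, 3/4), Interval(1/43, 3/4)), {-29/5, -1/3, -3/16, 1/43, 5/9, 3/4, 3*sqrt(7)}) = {-1/3, -3/16, 1/43, 5/9, 3/4}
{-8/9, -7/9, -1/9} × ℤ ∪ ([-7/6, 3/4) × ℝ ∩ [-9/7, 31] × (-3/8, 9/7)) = ({-8/9, -7/9, -1/9} × ℤ) ∪ ([-7/6, 3/4) × (-3/8, 9/7))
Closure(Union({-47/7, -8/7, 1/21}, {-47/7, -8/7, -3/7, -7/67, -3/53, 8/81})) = {-47/7, -8/7, -3/7, -7/67, -3/53, 1/21, 8/81}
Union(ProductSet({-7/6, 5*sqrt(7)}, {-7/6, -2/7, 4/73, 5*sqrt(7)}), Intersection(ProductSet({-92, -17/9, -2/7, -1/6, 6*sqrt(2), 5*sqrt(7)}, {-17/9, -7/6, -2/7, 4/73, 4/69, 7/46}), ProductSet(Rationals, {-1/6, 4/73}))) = Union(ProductSet({-7/6, 5*sqrt(7)}, {-7/6, -2/7, 4/73, 5*sqrt(7)}), ProductSet({-92, -17/9, -2/7, -1/6}, {4/73}))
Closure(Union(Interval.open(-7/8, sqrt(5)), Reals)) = Interval(-oo, oo)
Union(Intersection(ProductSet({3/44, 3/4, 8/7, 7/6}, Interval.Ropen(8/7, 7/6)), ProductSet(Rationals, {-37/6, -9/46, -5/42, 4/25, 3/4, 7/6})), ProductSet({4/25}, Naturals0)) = ProductSet({4/25}, Naturals0)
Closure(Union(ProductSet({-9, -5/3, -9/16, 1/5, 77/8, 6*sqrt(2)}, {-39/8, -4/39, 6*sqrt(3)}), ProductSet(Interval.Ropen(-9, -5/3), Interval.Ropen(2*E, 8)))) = Union(ProductSet({-9, -5/3}, Interval(2*E, 8)), ProductSet({-9, -5/3, -9/16, 1/5, 77/8, 6*sqrt(2)}, {-39/8, -4/39, 6*sqrt(3)}), ProductSet(Interval(-9, -5/3), {8, 2*E}), ProductSet(Interval.Ropen(-9, -5/3), Interval.Ropen(2*E, 8)))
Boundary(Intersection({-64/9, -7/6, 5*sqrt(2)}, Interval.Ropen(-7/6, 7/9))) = {-7/6}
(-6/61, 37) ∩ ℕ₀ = {0, 1, …, 36}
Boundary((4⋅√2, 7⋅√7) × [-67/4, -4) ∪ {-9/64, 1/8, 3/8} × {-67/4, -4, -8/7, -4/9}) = ({-9/64, 1/8, 3/8} × {-67/4, -4, -8/7, -4/9}) ∪ ({4⋅√2, 7⋅√7} × [-67/4, -4]) ∪ ([4⋅√2, 7⋅√7] × {-67/4, -4})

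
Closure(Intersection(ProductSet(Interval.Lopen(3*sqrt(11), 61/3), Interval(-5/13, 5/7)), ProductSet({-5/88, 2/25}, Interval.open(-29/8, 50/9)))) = EmptySet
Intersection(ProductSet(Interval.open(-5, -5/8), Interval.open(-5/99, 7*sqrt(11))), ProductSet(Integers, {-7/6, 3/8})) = ProductSet(Range(-4, 0, 1), {3/8})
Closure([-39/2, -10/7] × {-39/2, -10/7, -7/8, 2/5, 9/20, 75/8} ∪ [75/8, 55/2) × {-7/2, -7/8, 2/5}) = ([75/8, 55/2] × {-7/2, -7/8, 2/5}) ∪ ([-39/2, -10/7] × {-39/2, -10/7, -7/8, 2/5, 9/20, 75/8})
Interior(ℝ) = ℝ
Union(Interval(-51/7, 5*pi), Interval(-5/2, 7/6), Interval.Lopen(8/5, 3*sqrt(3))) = Interval(-51/7, 5*pi)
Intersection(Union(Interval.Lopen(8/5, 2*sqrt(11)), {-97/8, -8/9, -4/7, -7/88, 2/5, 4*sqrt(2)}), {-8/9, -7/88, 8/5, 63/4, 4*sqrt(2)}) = {-8/9, -7/88, 4*sqrt(2)}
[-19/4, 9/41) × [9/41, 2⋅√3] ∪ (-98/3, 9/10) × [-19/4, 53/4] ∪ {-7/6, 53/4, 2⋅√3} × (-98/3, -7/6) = ((-98/3, 9/10) × [-19/4, 53/4]) ∪ ({-7/6, 53/4, 2⋅√3} × (-98/3, -7/6))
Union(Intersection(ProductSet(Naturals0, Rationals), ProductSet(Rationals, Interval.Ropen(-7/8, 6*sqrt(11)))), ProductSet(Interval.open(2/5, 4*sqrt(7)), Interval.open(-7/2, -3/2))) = Union(ProductSet(Interval.open(2/5, 4*sqrt(7)), Interval.open(-7/2, -3/2)), ProductSet(Naturals0, Intersection(Interval.Ropen(-7/8, 6*sqrt(11)), Rationals)))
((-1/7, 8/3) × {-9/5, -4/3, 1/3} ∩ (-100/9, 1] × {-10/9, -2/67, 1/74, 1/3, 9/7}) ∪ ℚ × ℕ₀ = (ℚ × ℕ₀) ∪ ((-1/7, 1] × {1/3})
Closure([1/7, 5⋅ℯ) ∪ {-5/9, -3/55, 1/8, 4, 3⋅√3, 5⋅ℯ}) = {-5/9, -3/55, 1/8} ∪ [1/7, 5⋅ℯ]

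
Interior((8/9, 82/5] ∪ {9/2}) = (8/9, 82/5)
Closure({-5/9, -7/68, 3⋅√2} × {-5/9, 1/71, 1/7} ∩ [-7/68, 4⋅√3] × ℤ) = ∅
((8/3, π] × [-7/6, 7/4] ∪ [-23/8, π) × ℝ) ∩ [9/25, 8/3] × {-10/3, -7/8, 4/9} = [9/25, 8/3] × {-10/3, -7/8, 4/9}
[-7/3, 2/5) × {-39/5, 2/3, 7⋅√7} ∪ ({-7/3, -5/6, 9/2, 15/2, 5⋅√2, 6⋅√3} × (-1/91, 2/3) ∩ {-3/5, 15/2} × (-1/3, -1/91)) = [-7/3, 2/5) × {-39/5, 2/3, 7⋅√7}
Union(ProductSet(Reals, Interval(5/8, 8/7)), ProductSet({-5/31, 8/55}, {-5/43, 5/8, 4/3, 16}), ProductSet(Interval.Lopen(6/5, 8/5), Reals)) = Union(ProductSet({-5/31, 8/55}, {-5/43, 5/8, 4/3, 16}), ProductSet(Interval.Lopen(6/5, 8/5), Reals), ProductSet(Reals, Interval(5/8, 8/7)))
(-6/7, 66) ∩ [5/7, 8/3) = [5/7, 8/3)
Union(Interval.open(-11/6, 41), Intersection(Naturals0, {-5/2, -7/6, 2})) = Interval.open(-11/6, 41)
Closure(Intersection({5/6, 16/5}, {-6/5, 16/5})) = {16/5}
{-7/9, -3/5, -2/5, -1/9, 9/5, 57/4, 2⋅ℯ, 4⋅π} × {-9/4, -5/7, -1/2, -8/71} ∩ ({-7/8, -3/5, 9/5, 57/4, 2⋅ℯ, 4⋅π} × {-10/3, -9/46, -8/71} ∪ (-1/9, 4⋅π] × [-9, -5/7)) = ({9/5, 2⋅ℯ, 4⋅π} × {-9/4}) ∪ ({-3/5, 9/5, 57/4, 2⋅ℯ, 4⋅π} × {-8/71})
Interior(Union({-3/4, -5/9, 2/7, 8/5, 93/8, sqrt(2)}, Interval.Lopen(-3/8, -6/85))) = Interval.open(-3/8, -6/85)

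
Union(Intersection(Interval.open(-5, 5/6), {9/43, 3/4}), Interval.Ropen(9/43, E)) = Interval.Ropen(9/43, E)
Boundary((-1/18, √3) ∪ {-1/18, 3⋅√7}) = {-1/18, √3, 3⋅√7}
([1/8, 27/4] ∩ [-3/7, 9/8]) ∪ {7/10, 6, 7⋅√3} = [1/8, 9/8] ∪ {6, 7⋅√3}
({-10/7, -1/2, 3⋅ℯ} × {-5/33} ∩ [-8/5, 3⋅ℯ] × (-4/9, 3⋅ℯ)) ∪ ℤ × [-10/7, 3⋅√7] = ({-10/7, -1/2, 3⋅ℯ} × {-5/33}) ∪ (ℤ × [-10/7, 3⋅√7])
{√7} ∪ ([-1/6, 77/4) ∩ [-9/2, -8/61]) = [-1/6, -8/61] ∪ {√7}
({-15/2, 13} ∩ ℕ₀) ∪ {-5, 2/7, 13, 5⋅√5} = {-5, 2/7, 13, 5⋅√5}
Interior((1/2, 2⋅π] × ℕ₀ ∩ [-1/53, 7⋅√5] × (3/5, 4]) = ∅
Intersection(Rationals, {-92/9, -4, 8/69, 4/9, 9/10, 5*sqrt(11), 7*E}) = {-92/9, -4, 8/69, 4/9, 9/10}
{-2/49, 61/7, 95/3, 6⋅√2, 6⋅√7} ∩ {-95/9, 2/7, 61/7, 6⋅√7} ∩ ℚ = {61/7}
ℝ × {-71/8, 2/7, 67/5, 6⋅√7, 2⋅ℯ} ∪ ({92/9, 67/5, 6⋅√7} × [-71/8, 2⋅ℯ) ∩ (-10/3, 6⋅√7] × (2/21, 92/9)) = (ℝ × {-71/8, 2/7, 67/5, 6⋅√7, 2⋅ℯ}) ∪ ({92/9, 67/5, 6⋅√7} × (2/21, 2⋅ℯ))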